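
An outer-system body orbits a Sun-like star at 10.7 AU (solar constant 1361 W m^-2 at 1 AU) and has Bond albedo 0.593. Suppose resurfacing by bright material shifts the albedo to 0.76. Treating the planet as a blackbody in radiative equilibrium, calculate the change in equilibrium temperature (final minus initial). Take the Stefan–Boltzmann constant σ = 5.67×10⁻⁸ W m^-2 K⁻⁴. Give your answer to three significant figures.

By the inverse-square law, S = 1361/10.7² = 11.89 W m^-2.
With α = 0.593, T₁ = 67.96 K.
After:  T₂ = [11.89·0.24/(4σ)]^(1/4) = 59.55 K.
Change: 59.55 − 67.96 = -8.407 K.

-8.41 kelvin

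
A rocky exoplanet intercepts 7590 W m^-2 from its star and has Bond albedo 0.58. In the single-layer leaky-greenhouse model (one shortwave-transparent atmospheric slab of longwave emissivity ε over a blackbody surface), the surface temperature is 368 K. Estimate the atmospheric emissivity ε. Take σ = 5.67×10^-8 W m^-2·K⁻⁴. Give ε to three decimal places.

TOA balance gives T_e = 344.3 K.
Since (2−ε)/2 = (T_e/T_s)⁴ = 0.7664, ε = 0.4672.

0.467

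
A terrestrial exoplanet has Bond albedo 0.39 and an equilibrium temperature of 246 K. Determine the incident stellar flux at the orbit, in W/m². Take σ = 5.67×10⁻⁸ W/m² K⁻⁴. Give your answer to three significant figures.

1360 W/m²

Invert the energy balance for S: S = 4σT⁴/(1−α).
The emitted flux is σT⁴ = 207.6 W/m².
So S = 4×207.6/(1−0.39) = 1362 W/m².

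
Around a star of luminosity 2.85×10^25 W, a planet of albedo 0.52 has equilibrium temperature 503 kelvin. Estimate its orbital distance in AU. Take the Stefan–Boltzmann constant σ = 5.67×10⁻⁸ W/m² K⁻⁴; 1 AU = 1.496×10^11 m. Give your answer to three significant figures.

0.0579 AU

The flux needed for this T is 4σT⁴/(1−0.52) = 30250 W/m².
Then d = [L/(4πS)]^(1/2) = 8.659×10^9 m, i.e. 0.05788 AU.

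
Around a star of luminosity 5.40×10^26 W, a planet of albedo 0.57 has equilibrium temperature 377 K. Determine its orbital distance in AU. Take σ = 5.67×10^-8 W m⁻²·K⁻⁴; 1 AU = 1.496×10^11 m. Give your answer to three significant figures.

Required flux: S = 4σT⁴/(1−α) = 10650 W m⁻².
S = L/(4πd²) → d = √(L/4πS) = √(5.40×10^26/(4π·10650)) = 6.351×10^10 m = 0.4245 AU.

0.425 AU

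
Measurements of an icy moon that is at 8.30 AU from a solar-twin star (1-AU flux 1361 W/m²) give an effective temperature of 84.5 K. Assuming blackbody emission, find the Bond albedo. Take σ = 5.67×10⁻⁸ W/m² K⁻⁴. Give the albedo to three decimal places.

Irradiance scales as 1/d², so S = 1361 W/m² × (1/8.30)² = 19.76 W/m².
Rearranging the radiative balance, α = 1 − 4σT⁴/S.
σT⁴ = 2.891 W/m², so 4σT⁴ = 11.56 W/m².
1−α = 11.56/19.76 = 0.5853, so α = 0.4147.

0.415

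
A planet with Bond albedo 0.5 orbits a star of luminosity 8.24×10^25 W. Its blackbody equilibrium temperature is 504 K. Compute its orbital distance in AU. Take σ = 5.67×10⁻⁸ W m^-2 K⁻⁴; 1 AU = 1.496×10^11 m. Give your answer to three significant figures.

The flux needed for this T is 4σT⁴/(1−0.5) = 29270 W m^-2.
Then d = [L/(4πS)]^(1/2) = 1.497×10^10 m, i.e. 0.1001 AU.

0.100 AU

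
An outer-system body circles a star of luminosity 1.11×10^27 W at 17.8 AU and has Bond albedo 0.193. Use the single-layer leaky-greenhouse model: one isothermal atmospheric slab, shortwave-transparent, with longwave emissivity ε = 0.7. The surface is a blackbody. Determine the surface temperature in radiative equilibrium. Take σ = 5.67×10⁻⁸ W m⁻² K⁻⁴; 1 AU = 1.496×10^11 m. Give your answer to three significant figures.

90.9 kelvin

d = 17.8 × 1.496×10^11 m = 2.663×10^12 m.
Flux at the orbit: S = L/(4πd²) = 1.11×10^27/(4π·(2.66×10^12)²) = 12.46 W m⁻².
At the top of the atmosphere, σT_e⁴ = S(1−α)/4 = 2.513 W m⁻², giving T_e = 81.59 K.
For a single slab of emissivity ε, T_s⁴ = 2T_e⁴/(2−ε); thus T_s = 81.59·(1.538)^(1/4) = 90.87 K.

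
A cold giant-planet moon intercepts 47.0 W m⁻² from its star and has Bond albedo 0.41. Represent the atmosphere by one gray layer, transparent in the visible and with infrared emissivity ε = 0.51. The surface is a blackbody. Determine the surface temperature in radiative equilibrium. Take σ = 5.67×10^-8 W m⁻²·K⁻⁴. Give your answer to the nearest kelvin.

Effective emission temperature (TOA balance): σT_e⁴ = S(1−α)/4 = 6.933 W m⁻² → T_e = 105.2 K.
The surface balance (absorbed SW + ε·downward IR = σT_s⁴) with T_a⁴ = T_s⁴/2 reduces to T_s = T_e·[2/(2−ε)]^¼ = 113.2 K.

113 K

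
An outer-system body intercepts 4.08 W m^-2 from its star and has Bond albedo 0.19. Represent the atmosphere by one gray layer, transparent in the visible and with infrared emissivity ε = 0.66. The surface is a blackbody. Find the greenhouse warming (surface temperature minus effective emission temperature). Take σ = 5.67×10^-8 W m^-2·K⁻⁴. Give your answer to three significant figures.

6.51 K

Effective emission temperature (TOA balance): σT_e⁴ = S(1−α)/4 = 0.8262 W m^-2 → T_e = 61.78 K.
The surface balance (absorbed SW + ε·downward IR = σT_s⁴) with T_a⁴ = T_s⁴/2 reduces to T_s = T_e·[2/(2−ε)]^¼ = 68.29 K.
The atmosphere warms the surface by 6.506 K.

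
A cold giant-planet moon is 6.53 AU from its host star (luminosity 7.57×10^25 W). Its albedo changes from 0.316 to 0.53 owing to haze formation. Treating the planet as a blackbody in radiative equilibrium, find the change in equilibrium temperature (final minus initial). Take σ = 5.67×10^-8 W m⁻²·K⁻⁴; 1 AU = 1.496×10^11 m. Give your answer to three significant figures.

-5.91 K

Orbital distance: d = 6.53 AU = 9.769×10^11 m.
S = L/(4πd²) = 6.312 W m⁻².
Before: T₁ = [6.312·0.684/(4σ)]^(1/4) = 66.05 K.
With α = 0.53, T₂ = 60.14 K.
ΔT = T₂ − T₁ = -5.915 K.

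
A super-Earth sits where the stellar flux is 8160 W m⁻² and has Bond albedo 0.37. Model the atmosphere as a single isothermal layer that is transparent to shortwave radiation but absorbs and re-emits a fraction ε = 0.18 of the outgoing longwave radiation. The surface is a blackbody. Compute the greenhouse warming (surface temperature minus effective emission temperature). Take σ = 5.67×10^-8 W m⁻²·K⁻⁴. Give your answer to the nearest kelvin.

Effective emission temperature (TOA balance): σT_e⁴ = S(1−α)/4 = 1285 W m⁻² → T_e = 388.0 K.
For a single slab of emissivity ε, T_s⁴ = 2T_e⁴/(2−ε); thus T_s = 388.0·(1.099)^(1/4) = 397.3 K.
T_s − T_e = 397.3 − 388.0 = 9.257 K.

9 K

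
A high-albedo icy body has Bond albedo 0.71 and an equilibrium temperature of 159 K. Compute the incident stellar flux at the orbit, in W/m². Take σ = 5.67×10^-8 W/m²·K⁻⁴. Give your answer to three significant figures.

500 W/m²

From S(1−α)/4 = σT⁴: S = 4σT⁴/(1−α).
σT⁴ = 5.67×10⁻⁸·(159)⁴ = 36.24 W/m².
So S = 4×36.24/(1−0.71) = 499.8 W/m².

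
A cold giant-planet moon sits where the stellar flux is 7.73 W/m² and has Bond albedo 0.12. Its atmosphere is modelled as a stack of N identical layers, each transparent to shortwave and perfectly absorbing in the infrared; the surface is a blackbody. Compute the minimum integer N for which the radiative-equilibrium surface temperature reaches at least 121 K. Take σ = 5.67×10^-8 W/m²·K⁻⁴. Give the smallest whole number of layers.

7

The effective emission temperature is T_e = [S(1−α)/(4σ)]^¼ = 74.00 K.
Need (N+1)T_e⁴ ≥ T_s⁴, i.e. N+1 ≥ (121/74.00)⁴ = 7.147.
Rounding up, N = 7.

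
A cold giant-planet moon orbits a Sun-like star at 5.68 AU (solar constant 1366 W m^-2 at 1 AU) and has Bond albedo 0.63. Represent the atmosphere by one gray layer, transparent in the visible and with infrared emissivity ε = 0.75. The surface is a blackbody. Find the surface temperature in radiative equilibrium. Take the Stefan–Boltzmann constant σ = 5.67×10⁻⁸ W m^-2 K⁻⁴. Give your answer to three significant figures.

Irradiance scales as 1/d², so S = 1366 W m^-2 × (1/5.68)² = 42.34 W m^-2.
The planet radiates to space at T_e = [S(1−α)/(4σ)]^(1/4) = 91.17 K.
Surface balance with a leaky layer gives σT_s⁴ = σT_e⁴·2/(2−ε), so T_s = T_e·[2/(2−0.75)]^(1/4) = 102.5 K.

103 K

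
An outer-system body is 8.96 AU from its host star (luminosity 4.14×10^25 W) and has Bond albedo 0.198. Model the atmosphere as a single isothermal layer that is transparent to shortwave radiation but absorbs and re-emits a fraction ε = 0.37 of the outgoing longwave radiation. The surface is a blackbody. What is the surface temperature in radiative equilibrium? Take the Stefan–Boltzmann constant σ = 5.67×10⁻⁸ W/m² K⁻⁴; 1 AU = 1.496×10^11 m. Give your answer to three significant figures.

Orbital distance: d = 8.96 AU = 1.340×10^12 m.
S = L/(4πd²) = 1.834 W/m².
The planet radiates to space at T_e = [S(1−α)/(4σ)]^(1/4) = 50.46 K.
The surface balance (absorbed SW + ε·downward IR = σT_s⁴) with T_a⁴ = T_s⁴/2 reduces to T_s = T_e·[2/(2−ε)]^¼ = 53.11 K.

53.1 K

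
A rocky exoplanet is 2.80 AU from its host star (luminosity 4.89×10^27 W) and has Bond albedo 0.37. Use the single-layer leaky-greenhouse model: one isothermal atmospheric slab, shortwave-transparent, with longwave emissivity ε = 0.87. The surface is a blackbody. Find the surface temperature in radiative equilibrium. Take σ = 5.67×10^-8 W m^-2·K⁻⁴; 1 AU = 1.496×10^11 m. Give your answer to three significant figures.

323 kelvin

d = 2.80 × 1.496×10^11 m = 4.189×10^11 m.
S = L/(4πd²) = 2218 W m^-2.
Effective emission temperature (TOA balance): σT_e⁴ = S(1−α)/4 = 349.3 W m^-2 → T_e = 280.2 K.
The surface balance (absorbed SW + ε·downward IR = σT_s⁴) with T_a⁴ = T_s⁴/2 reduces to T_s = T_e·[2/(2−ε)]^¼ = 323.1 K.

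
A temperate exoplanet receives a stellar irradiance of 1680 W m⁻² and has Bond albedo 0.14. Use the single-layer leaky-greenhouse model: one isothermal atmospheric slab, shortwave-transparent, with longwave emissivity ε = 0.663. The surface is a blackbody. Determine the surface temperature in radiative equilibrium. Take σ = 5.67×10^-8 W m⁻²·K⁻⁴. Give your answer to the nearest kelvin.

312 K

At the top of the atmosphere, σT_e⁴ = S(1−α)/4 = 361.2 W m⁻², giving T_e = 282.5 K.
For a single slab of emissivity ε, T_s⁴ = 2T_e⁴/(2−ε); thus T_s = 282.5·(1.496)^(1/4) = 312.4 K.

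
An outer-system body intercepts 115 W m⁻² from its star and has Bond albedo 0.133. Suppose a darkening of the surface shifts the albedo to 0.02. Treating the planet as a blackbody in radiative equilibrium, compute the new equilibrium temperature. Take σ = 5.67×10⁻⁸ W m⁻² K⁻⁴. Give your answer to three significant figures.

With the new albedo, S(1−α₂)/4 = 28.18 W m⁻², so T₂ = 149.3 K.

149 K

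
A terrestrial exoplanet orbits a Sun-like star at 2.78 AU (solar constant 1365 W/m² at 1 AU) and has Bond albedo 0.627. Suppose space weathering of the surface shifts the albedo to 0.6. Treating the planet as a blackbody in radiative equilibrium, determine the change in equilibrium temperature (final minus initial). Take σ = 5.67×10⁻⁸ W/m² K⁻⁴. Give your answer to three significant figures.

Irradiance scales as 1/d², so S = 1365 W/m² × (1/2.78)² = 176.6 W/m².
With α = 0.627, T₁ = 130.6 K.
With α = 0.6, T₂ = 132.9 K.
Change: 132.9 − 130.6 = 2.301 K.

2.30 K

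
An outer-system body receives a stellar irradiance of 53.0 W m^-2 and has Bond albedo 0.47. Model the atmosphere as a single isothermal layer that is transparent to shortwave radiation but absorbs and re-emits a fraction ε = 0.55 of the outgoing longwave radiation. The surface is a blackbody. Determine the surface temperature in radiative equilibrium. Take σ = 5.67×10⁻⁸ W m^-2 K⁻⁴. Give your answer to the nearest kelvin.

114 kelvin

Effective emission temperature (TOA balance): σT_e⁴ = S(1−α)/4 = 7.022 W m^-2 → T_e = 105.5 K.
For a single slab of emissivity ε, T_s⁴ = 2T_e⁴/(2−ε); thus T_s = 105.5·(1.379)^(1/4) = 114.3 K.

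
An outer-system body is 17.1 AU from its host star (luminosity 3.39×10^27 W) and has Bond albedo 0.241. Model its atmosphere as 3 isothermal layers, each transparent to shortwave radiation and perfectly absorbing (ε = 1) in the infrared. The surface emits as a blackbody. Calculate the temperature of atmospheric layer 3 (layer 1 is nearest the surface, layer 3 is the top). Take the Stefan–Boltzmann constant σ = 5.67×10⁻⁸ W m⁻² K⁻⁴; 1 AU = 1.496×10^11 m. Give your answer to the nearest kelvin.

108 kelvin

d = 17.1 × 1.496×10^11 m = 2.558×10^12 m.
S = L/(4πd²) = 41.22 W m⁻².
Top-of-atmosphere balance: σT_e⁴ = S(1−α)/4 = 7.822 W m⁻² → T_e = 108.4 K.
Each opaque layer satisfies 2T_j⁴ = T_{j−1}⁴ + T_{j+1}⁴, giving T_k⁴ = (N+1−k)T_e⁴.
T_3 = (1)^(1/4)·108.4 = 108.4 K.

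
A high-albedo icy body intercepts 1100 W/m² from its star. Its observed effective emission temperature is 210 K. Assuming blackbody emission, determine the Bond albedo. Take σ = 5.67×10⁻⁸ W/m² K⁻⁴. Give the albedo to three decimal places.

Energy balance: S(1−α)/4 = σT⁴, so 1−α = 4σT⁴/S.
4σT⁴ = 4·5.67×10⁻⁸·(210)⁴ = 441.1 W/m².
1−α = 441.1/1100 = 0.4010, so α = 0.5990.

0.599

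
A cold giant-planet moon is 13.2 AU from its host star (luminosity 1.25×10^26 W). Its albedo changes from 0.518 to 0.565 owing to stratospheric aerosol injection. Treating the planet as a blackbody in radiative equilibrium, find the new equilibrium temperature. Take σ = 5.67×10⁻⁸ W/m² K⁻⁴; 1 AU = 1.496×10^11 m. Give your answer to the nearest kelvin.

47 K

d = 13.2 × 1.496×10^11 m = 1.975×10^12 m.
Spreading L over a sphere of radius d: S = 1.25×10^26/(4π·1.97×10^12²) = 2.551 W/m².
New equilibrium: T₂ = [(1−0.565)·2.551/(4σ)]^(1/4) = 47.03 K.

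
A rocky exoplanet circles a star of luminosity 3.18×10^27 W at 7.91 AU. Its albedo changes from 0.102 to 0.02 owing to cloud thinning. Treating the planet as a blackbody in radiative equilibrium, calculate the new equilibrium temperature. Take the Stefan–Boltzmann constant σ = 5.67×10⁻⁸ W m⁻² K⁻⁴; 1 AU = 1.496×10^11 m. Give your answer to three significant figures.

d = 7.91 × 1.496×10^11 m = 1.183×10^12 m.
Spreading L over a sphere of radius d: S = 3.18×10^27/(4π·1.18×10^12²) = 180.7 W m⁻².
New equilibrium: T₂ = [(1−0.02)·180.7/(4σ)]^(1/4) = 167.2 K.

167 K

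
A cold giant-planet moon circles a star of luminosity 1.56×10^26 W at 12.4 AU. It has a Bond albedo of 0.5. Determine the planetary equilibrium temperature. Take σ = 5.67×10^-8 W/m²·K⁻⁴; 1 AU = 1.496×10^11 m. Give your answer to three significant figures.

53.1 K

Orbital distance: d = 12.4 AU = 1.855×10^12 m.
S = L/(4πd²) = 3.608 W/m².
Averaging over the sphere, the absorbed flux is S(1−α)/4 = 0.4509 W/m².
Set σT⁴ = 0.4509 → T = (0.4509/σ)^(1/4) = 53.10 K.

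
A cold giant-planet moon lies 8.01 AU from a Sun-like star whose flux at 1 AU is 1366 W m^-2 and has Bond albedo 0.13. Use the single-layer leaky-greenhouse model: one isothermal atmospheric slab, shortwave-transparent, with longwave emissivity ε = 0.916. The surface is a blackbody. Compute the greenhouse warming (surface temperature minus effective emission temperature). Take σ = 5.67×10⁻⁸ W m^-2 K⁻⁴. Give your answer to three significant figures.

By the inverse-square law, S = 1366/8.01² = 21.29 W m^-2.
The planet radiates to space at T_e = [S(1−α)/(4σ)]^(1/4) = 95.06 K.
For a single slab of emissivity ε, T_s⁴ = 2T_e⁴/(2−ε); thus T_s = 95.06·(1.845)^(1/4) = 110.8 K.
Greenhouse warming: T_s − T_e = 15.73 K.

15.7 K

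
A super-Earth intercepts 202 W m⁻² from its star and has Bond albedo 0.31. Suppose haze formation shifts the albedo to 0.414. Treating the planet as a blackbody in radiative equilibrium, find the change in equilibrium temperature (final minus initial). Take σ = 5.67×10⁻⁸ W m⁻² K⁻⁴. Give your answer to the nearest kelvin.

-6 kelvin

With α = 0.31, T₁ = 157.4 K.
Final:   T₂ = [S(1−0.414)/(4σ)]^(1/4) = 151.1 K.
Change: 151.1 − 157.4 = -6.301 K.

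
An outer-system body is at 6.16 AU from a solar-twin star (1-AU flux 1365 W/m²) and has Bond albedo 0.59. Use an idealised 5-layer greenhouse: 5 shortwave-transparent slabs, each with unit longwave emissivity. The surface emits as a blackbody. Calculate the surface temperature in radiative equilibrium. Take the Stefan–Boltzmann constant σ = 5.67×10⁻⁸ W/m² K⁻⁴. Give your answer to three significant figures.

141 K

Irradiance scales as 1/d², so S = 1365 W/m² × (1/6.16)² = 35.97 W/m².
OLR = S(1−α)/4 = 3.687 W/m²; the top layer radiates at T_e = 89.80 K.
For an N-layer opaque stack, T_s⁴ = (N+1)T_e⁴, hence T_s = (6)^(1/4)×89.80 K = 140.5 K.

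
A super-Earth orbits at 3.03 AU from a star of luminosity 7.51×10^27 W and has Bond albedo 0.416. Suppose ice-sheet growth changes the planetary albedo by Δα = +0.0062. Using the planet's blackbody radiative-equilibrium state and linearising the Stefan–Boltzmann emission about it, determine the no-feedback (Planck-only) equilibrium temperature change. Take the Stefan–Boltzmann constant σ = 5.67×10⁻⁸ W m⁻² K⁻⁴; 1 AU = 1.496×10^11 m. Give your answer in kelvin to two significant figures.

-0.78 K

d = 3.03 × 1.496×10^11 m = 4.533×10^11 m.
Flux at the orbit: S = L/(4πd²) = 7.51×10^27/(4π·(4.53×10^11)²) = 2909 W m⁻².
Unperturbed T_e = [2909·(1−0.416)/(4σ)]^¼ = 294.2 K.
The change in absorbed flux is Δ[S(1−α)/4] = −SΔα/4 = -4.508 W m⁻².
Linearising σT⁴ gives d(σT⁴)/dT = 4σT_e³ = 5.774 W m⁻² per K.
Hence the no-feedback warming is ΔF/(4σT_e³) = -0.781 K.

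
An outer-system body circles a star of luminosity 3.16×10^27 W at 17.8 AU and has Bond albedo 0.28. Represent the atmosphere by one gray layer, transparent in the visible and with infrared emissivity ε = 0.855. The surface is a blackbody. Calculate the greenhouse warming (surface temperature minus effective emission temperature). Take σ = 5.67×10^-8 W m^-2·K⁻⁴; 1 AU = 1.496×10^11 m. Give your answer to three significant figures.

15.4 K

Orbital distance: d = 17.8 AU = 2.663×10^12 m.
S = L/(4πd²) = 35.46 W m^-2.
Effective emission temperature (TOA balance): σT_e⁴ = S(1−α)/4 = 6.383 W m^-2 → T_e = 103.0 K.
Surface balance with a leaky layer gives σT_s⁴ = σT_e⁴·2/(2−ε), so T_s = T_e·[2/(2−0.855)]^(1/4) = 118.4 K.
Greenhouse warming: T_s − T_e = 15.41 K.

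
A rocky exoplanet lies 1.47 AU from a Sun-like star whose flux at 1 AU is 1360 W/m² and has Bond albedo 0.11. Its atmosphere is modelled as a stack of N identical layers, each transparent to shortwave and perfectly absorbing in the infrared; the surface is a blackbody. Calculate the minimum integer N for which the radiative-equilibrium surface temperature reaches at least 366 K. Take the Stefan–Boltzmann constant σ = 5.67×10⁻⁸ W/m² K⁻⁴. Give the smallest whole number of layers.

7

Flux at the orbit: S = 1360/(1.47)² = 629.4 W/m².
Top-of-atmosphere balance: σT_e⁴ = S(1−α)/4 = 140.0 W/m² → T_e = 222.9 K.
Since T_s⁴ = (N+1)T_e⁴, we need N ≥ (T_s/T_e)⁴ − 1 = 6.266.
So N ≥ 6.266; the smallest integer is N = 7.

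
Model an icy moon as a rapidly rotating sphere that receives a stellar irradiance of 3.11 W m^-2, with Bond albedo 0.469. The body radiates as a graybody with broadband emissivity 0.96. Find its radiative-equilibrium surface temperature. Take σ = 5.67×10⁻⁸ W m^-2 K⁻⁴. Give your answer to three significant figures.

52.5 K

Absorbed flux (global mean): S(1−α)/4 = 3.110·0.531/4 = 0.4129 W m^-2.
Radiative balance εσT⁴ = 0.4129 gives T = [0.4129/(0.96·σ)]^(1/4) = 52.48 K.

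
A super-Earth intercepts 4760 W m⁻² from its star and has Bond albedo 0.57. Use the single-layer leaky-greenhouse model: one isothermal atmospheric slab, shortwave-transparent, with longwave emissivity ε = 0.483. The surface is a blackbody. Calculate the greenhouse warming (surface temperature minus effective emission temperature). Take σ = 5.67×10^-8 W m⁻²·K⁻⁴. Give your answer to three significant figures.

22.1 K

The planet radiates to space at T_e = [S(1−α)/(4σ)]^(1/4) = 308.2 K.
Surface balance with a leaky layer gives σT_s⁴ = σT_e⁴·2/(2−ε), so T_s = T_e·[2/(2−0.483)]^(1/4) = 330.3 K.
The atmosphere warms the surface by 22.05 K.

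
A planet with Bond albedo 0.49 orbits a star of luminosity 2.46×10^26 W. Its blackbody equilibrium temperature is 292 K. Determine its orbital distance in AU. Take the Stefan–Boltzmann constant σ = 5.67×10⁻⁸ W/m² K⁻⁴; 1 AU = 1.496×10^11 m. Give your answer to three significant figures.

0.520 AU

Required flux: S = 4σT⁴/(1−α) = 3233 W/m².
From L = 4πd²S, d = √(2.46×10^26/(4π·3233)) = 7.781×10^10 m = 0.5202 AU.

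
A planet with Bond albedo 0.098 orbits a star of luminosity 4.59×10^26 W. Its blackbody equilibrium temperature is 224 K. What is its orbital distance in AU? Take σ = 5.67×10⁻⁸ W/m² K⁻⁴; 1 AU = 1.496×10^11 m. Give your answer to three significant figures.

1.61 AU

Energy balance gives S = 4σT⁴/(1−α) = 633.0 W/m².
From L = 4πd²S, d = √(4.59×10^26/(4π·633.0)) = 2.402×10^11 m = 1.606 AU.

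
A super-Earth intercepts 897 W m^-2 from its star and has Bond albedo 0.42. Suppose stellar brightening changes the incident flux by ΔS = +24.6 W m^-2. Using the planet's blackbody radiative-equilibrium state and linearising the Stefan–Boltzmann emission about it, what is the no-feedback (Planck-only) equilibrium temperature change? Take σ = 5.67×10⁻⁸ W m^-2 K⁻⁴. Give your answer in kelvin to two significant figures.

The baseline emission temperature is T_e = 218.8 K.
TOA radiative forcing: ΔF = (1−α)ΔS/4 = 0.58·(+24.6)/4 = 3.567 W m^-2.
Linearising σT⁴ gives d(σT⁴)/dT = 4σT_e³ = 2.377 W m^-2 per K.
Hence the no-feedback warming is ΔF/(4σT_e³) = 1.50 K.

1.5 K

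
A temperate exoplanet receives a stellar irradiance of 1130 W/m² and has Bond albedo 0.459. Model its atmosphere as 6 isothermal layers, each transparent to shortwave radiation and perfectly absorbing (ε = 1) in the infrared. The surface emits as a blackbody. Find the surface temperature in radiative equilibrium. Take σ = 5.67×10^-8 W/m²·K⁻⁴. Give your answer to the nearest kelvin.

371 kelvin

OLR = S(1−α)/4 = 152.8 W/m²; the top layer radiates at T_e = 227.9 K.
For an N-layer opaque stack, T_s⁴ = (N+1)T_e⁴, hence T_s = (7)^(1/4)×227.9 K = 370.6 K.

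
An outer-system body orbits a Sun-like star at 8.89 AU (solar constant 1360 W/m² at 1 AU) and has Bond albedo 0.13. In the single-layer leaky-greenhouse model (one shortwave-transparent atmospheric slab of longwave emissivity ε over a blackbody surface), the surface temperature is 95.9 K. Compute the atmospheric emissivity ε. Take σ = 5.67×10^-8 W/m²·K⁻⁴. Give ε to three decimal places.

By the inverse-square law, S = 1360/8.89² = 17.21 W/m².
TOA balance gives T_e = 90.14 K.
Since (2−ε)/2 = (T_e/T_s)⁴ = 0.7804, ε = 0.4391.

0.439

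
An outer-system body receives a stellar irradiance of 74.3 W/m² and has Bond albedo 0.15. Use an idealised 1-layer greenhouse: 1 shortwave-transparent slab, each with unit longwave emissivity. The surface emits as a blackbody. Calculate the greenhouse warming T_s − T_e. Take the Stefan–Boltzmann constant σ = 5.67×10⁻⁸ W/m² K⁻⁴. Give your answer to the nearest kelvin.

24 kelvin

The effective emission temperature is T_e = [S(1−α)/(4σ)]^¼ = 129.2 K.
Surface: T_s = (2)^¼·T_e = 153.6 K.
Warming: T_s − T_e = 24.44 K.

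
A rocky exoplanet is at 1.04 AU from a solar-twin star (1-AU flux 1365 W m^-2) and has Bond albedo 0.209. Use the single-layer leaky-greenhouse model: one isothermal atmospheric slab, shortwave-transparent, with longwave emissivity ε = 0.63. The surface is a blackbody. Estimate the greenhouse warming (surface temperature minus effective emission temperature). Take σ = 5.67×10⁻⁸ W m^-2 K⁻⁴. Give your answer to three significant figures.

Irradiance scales as 1/d², so S = 1365 W m^-2 × (1/1.04)² = 1262 W m^-2.
At the top of the atmosphere, σT_e⁴ = S(1−α)/4 = 249.6 W m^-2, giving T_e = 257.6 K.
For a single slab of emissivity ε, T_s⁴ = 2T_e⁴/(2−ε); thus T_s = 257.6·(1.46)^(1/4) = 283.1 K.
Greenhouse warming: T_s − T_e = 25.55 K.

25.6 K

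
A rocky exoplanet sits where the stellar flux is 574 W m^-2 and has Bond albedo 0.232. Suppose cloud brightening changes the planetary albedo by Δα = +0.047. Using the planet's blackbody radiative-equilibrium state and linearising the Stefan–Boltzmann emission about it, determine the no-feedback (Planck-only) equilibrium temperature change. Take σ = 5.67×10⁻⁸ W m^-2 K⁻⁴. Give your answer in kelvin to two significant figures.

Reference equilibrium: T_e = [S(1−α)/(4σ)]^(1/4) = 210.0 K.
The change in absorbed flux is Δ[S(1−α)/4] = −SΔα/4 = -6.745 W m^-2.
The Planck feedback parameter is 4σT_e³ = 2.099 W m^-2/K.
Hence the no-feedback warming is ΔF/(4σT_e³) = -3.21 K.

-3.2 kelvin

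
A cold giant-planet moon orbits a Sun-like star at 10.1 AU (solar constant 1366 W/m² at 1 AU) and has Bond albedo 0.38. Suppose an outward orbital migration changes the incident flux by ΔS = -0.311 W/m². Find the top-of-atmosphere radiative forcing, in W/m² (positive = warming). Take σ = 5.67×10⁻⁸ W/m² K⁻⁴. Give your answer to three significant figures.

Flux at the orbit: S = 1366/(10.1)² = 13.39 W/m².
Only a fraction (1−α) is absorbed and it's spread over 4πR², so ΔF = (1−α)ΔS/4 = -0.04820 W/m².

-0.0482 W/m²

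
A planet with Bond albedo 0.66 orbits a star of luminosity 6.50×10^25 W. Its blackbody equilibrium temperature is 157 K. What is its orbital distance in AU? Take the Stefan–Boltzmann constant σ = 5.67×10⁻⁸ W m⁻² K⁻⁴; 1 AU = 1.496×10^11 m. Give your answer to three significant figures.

Energy balance gives S = 4σT⁴/(1−α) = 405.3 W m⁻².
S = L/(4πd²) → d = √(L/4πS) = √(6.50×10^25/(4π·405.3)) = 1.130×10^11 m = 0.7552 AU.

0.755 AU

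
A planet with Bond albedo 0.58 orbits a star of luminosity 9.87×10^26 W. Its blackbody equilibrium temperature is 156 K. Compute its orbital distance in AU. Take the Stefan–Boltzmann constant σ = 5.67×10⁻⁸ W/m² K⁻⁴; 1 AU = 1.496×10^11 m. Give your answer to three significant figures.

Required flux: S = 4σT⁴/(1−α) = 319.8 W/m².
From L = 4πd²S, d = √(9.87×10^26/(4π·319.8)) = 4.956×10^11 m = 3.313 AU.

3.31 AU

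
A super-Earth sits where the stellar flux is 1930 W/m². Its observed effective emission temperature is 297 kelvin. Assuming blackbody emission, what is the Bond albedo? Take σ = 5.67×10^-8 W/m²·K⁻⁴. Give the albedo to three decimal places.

0.086

Energy balance: S(1−α)/4 = σT⁴, so 1−α = 4σT⁴/S.
σT⁴ = 441.2 W/m², so 4σT⁴ = 1765 W/m².
1−α = 1765/1930 = 0.9143, so α = 0.0857.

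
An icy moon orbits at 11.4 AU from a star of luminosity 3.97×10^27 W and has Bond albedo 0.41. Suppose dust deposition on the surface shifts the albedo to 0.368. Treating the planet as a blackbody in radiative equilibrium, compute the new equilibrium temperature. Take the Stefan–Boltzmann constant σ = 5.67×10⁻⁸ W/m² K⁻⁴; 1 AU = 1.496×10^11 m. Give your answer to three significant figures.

132 K

d = 11.4 × 1.496×10^11 m = 1.705×10^12 m.
S = L/(4πd²) = 108.6 W/m².
T₂ = [S(1−α₂)/(4σ)]^(1/4) = [108.6·0.632/(4σ)]^(1/4) = 131.9 K.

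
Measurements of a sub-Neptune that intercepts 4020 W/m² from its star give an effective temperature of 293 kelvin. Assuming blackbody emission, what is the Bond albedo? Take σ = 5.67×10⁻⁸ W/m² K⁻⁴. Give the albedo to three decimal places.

0.584

From σT⁴ = S(1−α)/4 we invert for α: 1−α = 4σT⁴/S.
σT⁴ = 417.9 W/m², so 4σT⁴ = 1672 W/m².
Hence α = 1 − 1672/4020 = 0.5842.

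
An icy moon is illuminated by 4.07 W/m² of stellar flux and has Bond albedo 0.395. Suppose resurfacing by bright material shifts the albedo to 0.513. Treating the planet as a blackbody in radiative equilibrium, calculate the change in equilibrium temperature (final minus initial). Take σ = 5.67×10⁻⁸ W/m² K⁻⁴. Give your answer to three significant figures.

Initial: T₁ = [S(1−0.395)/(4σ)]^(1/4) = 57.40 K.
After:  T₂ = [4.070·0.487/(4σ)]^(1/4) = 54.37 K.
ΔT = T₂ − T₁ = -3.031 K.

-3.03 kelvin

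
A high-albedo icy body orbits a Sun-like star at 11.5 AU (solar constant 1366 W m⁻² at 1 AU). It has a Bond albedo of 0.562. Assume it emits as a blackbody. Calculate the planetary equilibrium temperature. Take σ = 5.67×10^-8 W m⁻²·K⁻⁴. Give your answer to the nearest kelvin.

By the inverse-square law, S = 1366/11.5² = 10.33 W m⁻².
The planet absorbs (1−α)S over its disc πR² and re-emits over 4πR², so the mean absorbed flux is (1−0.562)·10.33/4 = 1.131 W m⁻².
Set σT⁴ = 1.131 → T = (1.131/σ)^(1/4) = 66.83 K.

67 kelvin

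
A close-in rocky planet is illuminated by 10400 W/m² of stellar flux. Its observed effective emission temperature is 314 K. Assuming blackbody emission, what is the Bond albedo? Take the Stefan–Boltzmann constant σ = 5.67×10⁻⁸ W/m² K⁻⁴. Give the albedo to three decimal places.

0.788

Rearranging the radiative balance, α = 1 − 4σT⁴/S.
4σT⁴ = 4·5.67×10⁻⁸·(314)⁴ = 2205 W/m².
Hence α = 1 − 2205/10400 = 0.7880.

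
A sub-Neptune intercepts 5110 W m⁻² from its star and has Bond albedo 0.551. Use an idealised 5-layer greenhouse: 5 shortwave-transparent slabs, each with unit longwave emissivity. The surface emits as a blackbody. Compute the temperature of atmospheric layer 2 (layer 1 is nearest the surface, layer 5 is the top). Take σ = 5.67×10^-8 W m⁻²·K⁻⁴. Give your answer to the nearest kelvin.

Top-of-atmosphere balance: σT_e⁴ = S(1−α)/4 = 573.6 W m⁻² → T_e = 317.1 K.
The net upward flux σT_e⁴ is constant between every pair of levels, so T_k⁴ = (N+1−k)T_e⁴.
T_2 = (4)^(1/4)·317.1 = 448.5 K.

449 K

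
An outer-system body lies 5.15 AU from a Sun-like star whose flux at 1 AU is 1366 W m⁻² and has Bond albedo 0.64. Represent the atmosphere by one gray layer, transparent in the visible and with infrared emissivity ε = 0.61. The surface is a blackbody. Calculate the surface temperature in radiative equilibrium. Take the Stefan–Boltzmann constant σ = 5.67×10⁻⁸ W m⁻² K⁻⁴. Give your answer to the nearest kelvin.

104 K

Flux at the orbit: S = 1366/(5.15)² = 51.50 W m⁻².
At the top of the atmosphere, σT_e⁴ = S(1−α)/4 = 4.635 W m⁻², giving T_e = 95.09 K.
Surface balance with a leaky layer gives σT_s⁴ = σT_e⁴·2/(2−ε), so T_s = T_e·[2/(2−0.61)]^(1/4) = 104.1 K.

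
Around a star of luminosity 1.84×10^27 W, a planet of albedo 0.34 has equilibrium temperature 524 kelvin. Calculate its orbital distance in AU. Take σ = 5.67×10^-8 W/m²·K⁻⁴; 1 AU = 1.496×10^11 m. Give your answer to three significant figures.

0.503 AU

The flux needed for this T is 4σT⁴/(1−0.34) = 25910 W/m².
S = L/(4πd²) → d = √(L/4πS) = √(1.84×10^27/(4π·25910)) = 7.518×10^10 m = 0.5025 AU.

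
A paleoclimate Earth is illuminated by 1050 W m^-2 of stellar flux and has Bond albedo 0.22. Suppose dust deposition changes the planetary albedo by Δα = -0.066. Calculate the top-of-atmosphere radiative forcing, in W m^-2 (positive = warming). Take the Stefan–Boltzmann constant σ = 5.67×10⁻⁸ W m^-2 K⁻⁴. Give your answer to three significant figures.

17.3 W m^-2

The change in absorbed flux is Δ[S(1−α)/4] = −SΔα/4 = 17.32 W m^-2.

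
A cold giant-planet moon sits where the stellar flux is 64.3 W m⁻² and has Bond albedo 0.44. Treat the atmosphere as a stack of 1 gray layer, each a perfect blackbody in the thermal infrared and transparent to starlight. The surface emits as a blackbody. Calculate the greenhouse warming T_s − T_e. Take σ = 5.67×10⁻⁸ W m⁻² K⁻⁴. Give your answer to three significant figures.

Top-of-atmosphere balance: σT_e⁴ = S(1−α)/4 = 9.002 W m⁻² → T_e = 112.3 K.
Surface: T_s = (2)^¼·T_e = 133.5 K.
Warming: T_s − T_e = 21.24 K.

21.2 K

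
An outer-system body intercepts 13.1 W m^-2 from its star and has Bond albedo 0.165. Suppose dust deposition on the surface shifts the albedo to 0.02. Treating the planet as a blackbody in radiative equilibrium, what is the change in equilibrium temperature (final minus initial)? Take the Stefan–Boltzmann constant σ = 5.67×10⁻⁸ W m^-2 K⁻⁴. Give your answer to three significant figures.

3.40 kelvin

Before: T₁ = [13.10·0.835/(4σ)]^(1/4) = 83.34 K.
With α = 0.02, T₂ = 86.74 K.
ΔT = T₂ − T₁ = 3.404 K.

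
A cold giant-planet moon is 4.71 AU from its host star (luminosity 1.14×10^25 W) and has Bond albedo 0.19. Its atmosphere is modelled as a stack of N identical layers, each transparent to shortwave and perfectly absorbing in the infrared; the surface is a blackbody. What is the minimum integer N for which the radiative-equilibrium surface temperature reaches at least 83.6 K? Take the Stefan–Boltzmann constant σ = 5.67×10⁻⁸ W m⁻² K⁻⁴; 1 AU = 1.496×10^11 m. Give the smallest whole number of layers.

d = 4.71 × 1.496×10^11 m = 7.046×10^11 m.
S = L/(4πd²) = 1.827 W m⁻².
OLR = S(1−α)/4 = 0.3700 W m⁻²; the top layer radiates at T_e = 50.54 K.
T_s = (N+1)^(1/4)·T_e ≥ 83.6 K requires N+1 ≥ (T_s/T_e)⁴ = (83.6/50.54)⁴ = 7.485.
The minimum whole number is N = 7.

7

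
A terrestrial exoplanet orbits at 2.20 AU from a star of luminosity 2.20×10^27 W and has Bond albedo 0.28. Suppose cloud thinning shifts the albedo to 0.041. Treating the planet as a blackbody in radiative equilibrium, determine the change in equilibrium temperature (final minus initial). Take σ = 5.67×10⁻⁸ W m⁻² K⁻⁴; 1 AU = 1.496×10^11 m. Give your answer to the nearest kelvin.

20 K

Orbital distance: d = 2.20 AU = 3.291×10^11 m.
Spreading L over a sphere of radius d: S = 2.20×10^27/(4π·3.29×10^11²) = 1616 W m⁻².
Initial: T₁ = [S(1−0.28)/(4σ)]^(1/4) = 267.6 K.
With α = 0.041, T₂ = 287.5 K.
ΔT = T₂ − T₁ = 19.88 K.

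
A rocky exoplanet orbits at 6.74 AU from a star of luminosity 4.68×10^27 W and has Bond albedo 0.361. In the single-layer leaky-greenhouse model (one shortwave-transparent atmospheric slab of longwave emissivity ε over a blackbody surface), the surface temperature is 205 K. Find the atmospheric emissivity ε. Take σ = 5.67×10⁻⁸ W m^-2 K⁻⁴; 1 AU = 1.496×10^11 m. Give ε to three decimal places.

Orbital distance: d = 6.74 AU = 1.008×10^12 m.
S = L/(4πd²) = 366.3 W m^-2.
TOA balance gives T_e = 179.2 K.
Since (2−ε)/2 = (T_e/T_s)⁴ = 0.5844, ε = 0.8312.

0.831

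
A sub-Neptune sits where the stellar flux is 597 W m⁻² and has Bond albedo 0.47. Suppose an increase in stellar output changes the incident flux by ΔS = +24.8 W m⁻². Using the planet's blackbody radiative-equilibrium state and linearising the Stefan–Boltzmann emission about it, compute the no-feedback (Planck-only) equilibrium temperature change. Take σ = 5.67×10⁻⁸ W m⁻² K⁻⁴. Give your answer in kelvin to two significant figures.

Unperturbed T_e = [597.0·(1−0.47)/(4σ)]^¼ = 193.3 K.
TOA radiative forcing: ΔF = (1−α)ΔS/4 = 0.53·(+24.8)/4 = 3.286 W m⁻².
Planck response: λ_P = 4σT_e³ = 4·5.67×10⁻⁸·(193.3)³ = 1.637 W m⁻²/K.
Hence the no-feedback warming is ΔF/(4σT_e³) = 2.01 K.

2.0 K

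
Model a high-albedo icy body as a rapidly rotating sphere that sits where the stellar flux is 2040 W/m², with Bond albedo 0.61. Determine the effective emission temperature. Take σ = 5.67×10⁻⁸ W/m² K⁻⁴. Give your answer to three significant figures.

Absorbed flux (global mean): S(1−α)/4 = 2040·0.39/4 = 198.9 W/m².
Balancing against σT⁴: T = (198.9/5.67×10⁻⁸)^(1/4) = 243.4 K.

243 K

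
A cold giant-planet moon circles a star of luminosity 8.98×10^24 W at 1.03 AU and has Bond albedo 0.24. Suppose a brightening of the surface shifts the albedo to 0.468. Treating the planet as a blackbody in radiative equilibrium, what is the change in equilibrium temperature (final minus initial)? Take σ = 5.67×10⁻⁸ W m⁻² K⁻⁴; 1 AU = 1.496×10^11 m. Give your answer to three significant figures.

-8.55 K

Orbital distance: d = 1.03 AU = 1.541×10^11 m.
Spreading L over a sphere of radius d: S = 8.98×10^24/(4π·1.54×10^11²) = 30.10 W m⁻².
Before: T₁ = [30.10·0.76/(4σ)]^(1/4) = 100.2 K.
After:  T₂ = [30.10·0.532/(4σ)]^(1/4) = 91.66 K.
Change: 91.66 − 100.2 = -8.549 K.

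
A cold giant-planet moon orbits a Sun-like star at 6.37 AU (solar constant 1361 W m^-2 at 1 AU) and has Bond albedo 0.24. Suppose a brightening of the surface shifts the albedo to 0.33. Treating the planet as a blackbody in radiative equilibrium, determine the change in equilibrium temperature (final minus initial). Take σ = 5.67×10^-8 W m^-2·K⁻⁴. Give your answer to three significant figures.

By the inverse-square law, S = 1361/6.37² = 33.54 W m^-2.
Initial: T₁ = [S(1−0.24)/(4σ)]^(1/4) = 103.0 K.
Final:   T₂ = [S(1−0.33)/(4σ)]^(1/4) = 99.77 K.
ΔT = T₂ − T₁ = -3.194 K.

-3.19 K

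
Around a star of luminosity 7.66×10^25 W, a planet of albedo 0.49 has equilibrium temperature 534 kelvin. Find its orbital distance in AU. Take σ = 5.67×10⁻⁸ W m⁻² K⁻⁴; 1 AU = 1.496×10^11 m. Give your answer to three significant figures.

0.0868 AU

Required flux: S = 4σT⁴/(1−α) = 36160 W m⁻².
Then d = [L/(4πS)]^(1/2) = 1.298×10^10 m, i.e. 0.08679 AU.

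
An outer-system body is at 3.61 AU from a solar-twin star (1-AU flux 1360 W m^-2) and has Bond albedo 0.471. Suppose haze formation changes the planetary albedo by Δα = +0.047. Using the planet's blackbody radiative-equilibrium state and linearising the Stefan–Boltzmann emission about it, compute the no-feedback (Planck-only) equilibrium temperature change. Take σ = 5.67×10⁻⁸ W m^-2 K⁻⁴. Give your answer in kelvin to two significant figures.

-2.8 K

By the inverse-square law, S = 1360/3.61² = 104.4 W m^-2.
Unperturbed T_e = [104.4·(1−0.471)/(4σ)]^¼ = 124.9 K.
The change in absorbed flux is Δ[S(1−α)/4] = −SΔα/4 = -1.226 W m^-2.
Planck response: λ_P = 4σT_e³ = 4·5.67×10⁻⁸·(124.9)³ = 0.4420 W m^-2/K.
ΔT₀ = ΔF/λ_P = -1.226/0.4420 = -2.77 K.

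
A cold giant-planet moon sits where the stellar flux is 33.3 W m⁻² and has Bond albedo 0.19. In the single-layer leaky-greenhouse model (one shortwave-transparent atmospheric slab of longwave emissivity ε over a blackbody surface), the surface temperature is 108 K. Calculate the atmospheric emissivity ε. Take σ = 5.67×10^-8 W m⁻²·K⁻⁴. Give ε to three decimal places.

0.252

TOA balance gives T_e = 104.4 K.
Since (2−ε)/2 = (T_e/T_s)⁴ = 0.8742, ε = 0.2517.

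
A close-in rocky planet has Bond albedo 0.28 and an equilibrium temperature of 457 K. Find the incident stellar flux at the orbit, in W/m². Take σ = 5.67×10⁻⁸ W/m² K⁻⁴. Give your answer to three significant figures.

13700 W/m²

Invert the energy balance for S: S = 4σT⁴/(1−α).
The emitted flux is σT⁴ = 2473 W/m².
So S = 4×2473/(1−0.28) = 13740 W/m².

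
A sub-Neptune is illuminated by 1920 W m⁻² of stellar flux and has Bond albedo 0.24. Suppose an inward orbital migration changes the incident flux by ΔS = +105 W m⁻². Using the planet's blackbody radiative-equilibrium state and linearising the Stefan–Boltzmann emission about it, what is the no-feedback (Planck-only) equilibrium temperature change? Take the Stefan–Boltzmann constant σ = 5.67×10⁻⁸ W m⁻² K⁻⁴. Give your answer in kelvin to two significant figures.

3.9 K

Unperturbed T_e = [1920·(1−0.24)/(4σ)]^¼ = 283.2 K.
Only a fraction (1−α) is absorbed and it's spread over 4πR², so ΔF = (1−α)ΔS/4 = 19.95 W m⁻².
The Planck feedback parameter is 4σT_e³ = 5.152 W m⁻²/K.
ΔT₀ = ΔF/λ_P = 19.95/5.152 = 3.87 K.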